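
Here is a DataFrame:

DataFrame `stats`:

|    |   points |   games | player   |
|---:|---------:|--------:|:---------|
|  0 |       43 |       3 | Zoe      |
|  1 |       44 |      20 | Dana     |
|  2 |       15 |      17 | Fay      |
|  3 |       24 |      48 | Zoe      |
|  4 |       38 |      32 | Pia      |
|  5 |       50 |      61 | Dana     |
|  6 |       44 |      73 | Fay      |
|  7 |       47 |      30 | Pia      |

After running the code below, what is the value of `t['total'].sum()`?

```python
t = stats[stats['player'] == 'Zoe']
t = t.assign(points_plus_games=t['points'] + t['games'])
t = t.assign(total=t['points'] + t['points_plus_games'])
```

filter rows where player == 'Zoe':
   points  games player
0      43      3    Zoe
3      24     48    Zoe
add column points_plus_games = t['points'] + t['games']:
   points  games player  points_plus_games
0      43      3    Zoe                 46
3      24     48    Zoe                 72
add column total = t['points'] + t['points_plus_games']:
   points  games player  points_plus_games  total
0      43      3    Zoe                 46     89
3      24     48    Zoe                 72     96
So sum() = 185.

185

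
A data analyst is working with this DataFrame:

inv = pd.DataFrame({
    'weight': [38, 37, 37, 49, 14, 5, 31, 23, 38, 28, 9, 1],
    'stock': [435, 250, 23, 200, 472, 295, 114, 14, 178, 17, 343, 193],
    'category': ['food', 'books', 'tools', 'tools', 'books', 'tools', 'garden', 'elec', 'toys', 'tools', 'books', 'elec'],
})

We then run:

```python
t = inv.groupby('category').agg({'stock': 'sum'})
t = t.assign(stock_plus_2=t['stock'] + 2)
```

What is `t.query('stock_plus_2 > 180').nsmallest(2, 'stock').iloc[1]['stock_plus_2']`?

437

group by category, sum of stock:
          stock
category       
books      1065
elec        207
food        435
garden      114
tools       535
toys        178
add column stock_plus_2 = t['stock'] + 2:
          stock  stock_plus_2
category                     
books      1065          1067
elec        207           209
food        435           437
garden      114           116
tools       535           537
toys        178           180
filter rows where stock_plus_2 > 180:
          stock  stock_plus_2
category                     
books      1065          1067
elec        207           209
food        435           437
tools       535           537
take 2 rows with smallest stock:
          stock  stock_plus_2
category                     
elec        207           209
food        435           437
Finally, value at position 1, column 'stock_plus_2' = 437.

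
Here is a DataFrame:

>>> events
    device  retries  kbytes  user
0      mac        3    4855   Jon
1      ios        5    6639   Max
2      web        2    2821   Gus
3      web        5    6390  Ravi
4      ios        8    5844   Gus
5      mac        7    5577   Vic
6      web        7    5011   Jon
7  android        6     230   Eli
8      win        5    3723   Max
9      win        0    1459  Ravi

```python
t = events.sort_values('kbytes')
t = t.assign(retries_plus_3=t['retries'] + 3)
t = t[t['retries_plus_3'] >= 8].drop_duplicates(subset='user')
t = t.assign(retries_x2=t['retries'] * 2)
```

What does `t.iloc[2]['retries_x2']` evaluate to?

sort by kbytes:
    device  retries  kbytes  user
7  android        6     230   Eli
9      win        0    1459  Ravi
2      web        2    2821   Gus
8      win        5    3723   Max
0      mac        3    4855   Jon
6      web        7    5011   Jon
5      mac        7    5577   Vic
4      ios        8    5844   Gus
3      web        5    6390  Ravi
1      ios        5    6639   Max
add column retries_plus_3 = t['retries'] + 3:
    device  retries  kbytes  user  retries_plus_3
7  android        6     230   Eli               9
9      win        0    1459  Ravi               3
2      web        2    2821   Gus               5
8      win        5    3723   Max               8
0      mac        3    4855   Jon               6
6      web        7    5011   Jon              10
5      mac        7    5577   Vic              10
4      ios        8    5844   Gus              11
3      web        5    6390  Ravi               8
1      ios        5    6639   Max               8
filter rows where retries_plus_3 >= 8:
    device  retries  kbytes  user  retries_plus_3
7  android        6     230   Eli               9
8      win        5    3723   Max               8
6      web        7    5011   Jon              10
5      mac        7    5577   Vic              10
4      ios        8    5844   Gus              11
3      web        5    6390  Ravi               8
1      ios        5    6639   Max               8
drop duplicate user (keep=first):
    device  retries  kbytes  user  retries_plus_3
7  android        6     230   Eli               9
8      win        5    3723   Max               8
6      web        7    5011   Jon              10
5      mac        7    5577   Vic              10
4      ios        8    5844   Gus              11
3      web        5    6390  Ravi               8
add column retries_x2 = t['retries'] * 2:
    device  retries  kbytes  user  retries_plus_3  retries_x2
7  android        6     230   Eli               9          12
8      win        5    3723   Max               8          10
6      web        7    5011   Jon              10          14
5      mac        7    5577   Vic              10          14
4      ios        8    5844   Gus              11          16
3      web        5    6390  Ravi               8          10
value at position 2, column 'retries_x2' → 14

14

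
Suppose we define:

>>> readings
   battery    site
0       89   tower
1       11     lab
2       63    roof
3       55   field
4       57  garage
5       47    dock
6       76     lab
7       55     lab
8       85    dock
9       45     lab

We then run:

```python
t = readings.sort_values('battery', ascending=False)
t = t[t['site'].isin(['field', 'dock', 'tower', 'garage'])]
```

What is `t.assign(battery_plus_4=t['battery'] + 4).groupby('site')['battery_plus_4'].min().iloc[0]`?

51

sort by battery descending:
   battery    site
0       89   tower
8       85    dock
6       76     lab
2       63    roof
4       57  garage
3       55   field
7       55     lab
5       47    dock
9       45     lab
1       11     lab
filter rows where site in ['field', 'dock', 'tower', 'garage']:
   battery    site
0       89   tower
8       85    dock
4       57  garage
3       55   field
5       47    dock
add column battery_plus_4 = t['battery'] + 4:
   battery    site  battery_plus_4
0       89   tower              93
8       85    dock              89
4       57  garage              61
3       55   field              59
5       47    dock              51
group by site, min of battery_plus_4:
site
dock      51
field     59
garage    61
tower     93
Name: battery_plus_4, dtype: int64
Hence 51.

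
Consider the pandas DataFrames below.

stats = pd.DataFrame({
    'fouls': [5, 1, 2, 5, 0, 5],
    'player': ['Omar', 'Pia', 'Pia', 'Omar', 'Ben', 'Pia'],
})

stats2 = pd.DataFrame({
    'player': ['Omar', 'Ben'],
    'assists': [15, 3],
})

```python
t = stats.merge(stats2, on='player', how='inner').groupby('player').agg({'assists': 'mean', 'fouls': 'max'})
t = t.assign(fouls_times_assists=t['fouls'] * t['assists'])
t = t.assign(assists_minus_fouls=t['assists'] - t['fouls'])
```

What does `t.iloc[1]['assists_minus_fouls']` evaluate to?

merge on 'player' (how='inner') → 3 rows:
   fouls player  assists
0      5   Omar       15
1      5   Omar       15
2      0    Ben        3
group by player: mean(assists), max(fouls):
        assists  fouls
player                
Ben         3.0      0
Omar       15.0      5
add column fouls_times_assists = t['fouls'] * t['assists']:
        assists  fouls  fouls_times_assists
player                                     
Ben         3.0      0                  0.0
Omar       15.0      5                 75.0
add column assists_minus_fouls = t['assists'] - t['fouls']:
        assists  fouls  fouls_times_assists  assists_minus_fouls
player                                                          
Ben         3.0      0                  0.0                  3.0
Omar       15.0      5                 75.0                 10.0
So iloc[1]['assists_minus_fouls'] = 10.0.

10.0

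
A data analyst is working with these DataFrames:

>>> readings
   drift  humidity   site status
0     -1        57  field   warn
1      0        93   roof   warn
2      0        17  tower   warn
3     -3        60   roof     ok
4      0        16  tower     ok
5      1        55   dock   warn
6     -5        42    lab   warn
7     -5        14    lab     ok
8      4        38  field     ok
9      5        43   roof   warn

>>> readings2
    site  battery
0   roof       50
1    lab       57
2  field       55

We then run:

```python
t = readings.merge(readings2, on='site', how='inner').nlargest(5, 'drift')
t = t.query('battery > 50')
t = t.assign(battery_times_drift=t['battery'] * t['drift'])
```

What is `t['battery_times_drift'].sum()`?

merge on 'site' (how='inner') → 7 rows:
   drift  humidity   site status  battery
0     -1        57  field   warn       55
1      0        93   roof   warn       50
2     -3        60   roof     ok       50
3     -5        42    lab   warn       57
4     -5        14    lab     ok       57
5      4        38  field     ok       55
6      5        43   roof   warn       50
take 5 rows with largest drift:
   drift  humidity   site status  battery
6      5        43   roof   warn       50
5      4        38  field     ok       55
1      0        93   roof   warn       50
0     -1        57  field   warn       55
2     -3        60   roof     ok       50
filter rows where battery > 50:
   drift  humidity   site status  battery
5      4        38  field     ok       55
0     -1        57  field   warn       55
add column battery_times_drift = t['battery'] * t['drift']:
   drift  humidity   site status  battery  battery_times_drift
5      4        38  field     ok       55                  220
0     -1        57  field   warn       55                  -55
The sum of column 'battery_times_drift' is 165.

165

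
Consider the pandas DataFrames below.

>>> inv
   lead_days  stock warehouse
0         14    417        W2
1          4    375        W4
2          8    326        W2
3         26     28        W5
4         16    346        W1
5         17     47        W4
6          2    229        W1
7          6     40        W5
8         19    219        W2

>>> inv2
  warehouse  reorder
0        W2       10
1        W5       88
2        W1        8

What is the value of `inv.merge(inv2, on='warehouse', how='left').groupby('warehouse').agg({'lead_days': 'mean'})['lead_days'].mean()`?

merge on 'warehouse' (how='left') → 9 rows:
   lead_days  stock warehouse  reorder
0         14    417        W2     10.0
1          4    375        W4      NaN
2          8    326        W2     10.0
3         26     28        W5     88.0
4         16    346        W1      8.0
5         17     47        W4      NaN
6          2    229        W1      8.0
7          6     40        W5     88.0
8         19    219        W2     10.0
group by warehouse, mean of lead_days:
           lead_days
warehouse           
W1          9.000000
W2         13.666667
W4         10.500000
W5         16.000000

12.2916666667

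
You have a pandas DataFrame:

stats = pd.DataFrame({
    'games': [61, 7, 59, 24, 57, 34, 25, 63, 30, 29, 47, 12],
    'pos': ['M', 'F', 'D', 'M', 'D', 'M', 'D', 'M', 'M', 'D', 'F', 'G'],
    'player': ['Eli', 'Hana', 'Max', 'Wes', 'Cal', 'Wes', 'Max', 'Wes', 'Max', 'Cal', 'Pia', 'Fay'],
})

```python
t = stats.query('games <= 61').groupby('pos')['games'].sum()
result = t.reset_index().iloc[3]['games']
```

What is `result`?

149

filter rows where games <= 61:
    games pos player
0      61   M    Eli
1       7   F   Hana
2      59   D    Max
3      24   M    Wes
4      57   D    Cal
5      34   M    Wes
6      25   D    Max
8      30   M    Max
9      29   D    Cal
10     47   F    Pia
11     12   G    Fay
group by pos, sum of games:
pos
D    170
F     54
G     12
M    149
Name: games, dtype: int64
reset_index():
  pos  games
0   D    170
1   F     54
2   G     12
3   M    149
So iloc[3]['games'] = 149.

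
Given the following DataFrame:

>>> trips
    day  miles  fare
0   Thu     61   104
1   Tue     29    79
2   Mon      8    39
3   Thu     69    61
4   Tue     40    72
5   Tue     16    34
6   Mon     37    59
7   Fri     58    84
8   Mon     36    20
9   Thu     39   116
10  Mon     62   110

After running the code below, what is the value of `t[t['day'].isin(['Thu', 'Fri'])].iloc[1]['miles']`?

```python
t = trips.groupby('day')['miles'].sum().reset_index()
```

169

group by day, sum of miles:
day
Fri     58
Mon    143
Thu    169
Tue     85
Name: miles, dtype: int64
reset_index():
   day  miles
0  Fri     58
1  Mon    143
2  Thu    169
3  Tue     85
filter rows where day in ['Thu', 'Fri']:
   day  miles
0  Fri     58
2  Thu    169
value at position 1, column 'miles' → 169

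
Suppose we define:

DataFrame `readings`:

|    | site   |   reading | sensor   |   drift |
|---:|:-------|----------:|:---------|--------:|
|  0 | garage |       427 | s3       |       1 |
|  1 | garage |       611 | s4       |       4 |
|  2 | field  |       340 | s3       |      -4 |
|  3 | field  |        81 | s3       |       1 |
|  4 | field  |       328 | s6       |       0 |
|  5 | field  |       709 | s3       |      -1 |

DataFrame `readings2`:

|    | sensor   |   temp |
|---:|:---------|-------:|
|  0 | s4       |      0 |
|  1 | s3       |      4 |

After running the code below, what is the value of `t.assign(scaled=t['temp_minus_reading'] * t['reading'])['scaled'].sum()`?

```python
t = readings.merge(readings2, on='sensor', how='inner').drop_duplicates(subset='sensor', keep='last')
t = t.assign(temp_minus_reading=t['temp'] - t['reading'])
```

-873166

merge on 'sensor' (how='inner') → 5 rows:
     site  reading sensor  drift  temp
0  garage      427     s3      1     4
1  garage      611     s4      4     0
2   field      340     s3     -4     4
3   field       81     s3      1     4
4   field      709     s3     -1     4
drop duplicate sensor (keep=last):
     site  reading sensor  drift  temp
1  garage      611     s4      4     0
4   field      709     s3     -1     4
add column temp_minus_reading = t['temp'] - t['reading']:
     site  reading sensor  drift  temp  temp_minus_reading
1  garage      611     s4      4     0                -611
4   field      709     s3     -1     4                -705
add column scaled = t['temp_minus_reading'] * t['reading']:
     site  reading sensor  drift  temp  temp_minus_reading  scaled
1  garage      611     s4      4     0                -611 -373321
4   field      709     s3     -1     4                -705 -499845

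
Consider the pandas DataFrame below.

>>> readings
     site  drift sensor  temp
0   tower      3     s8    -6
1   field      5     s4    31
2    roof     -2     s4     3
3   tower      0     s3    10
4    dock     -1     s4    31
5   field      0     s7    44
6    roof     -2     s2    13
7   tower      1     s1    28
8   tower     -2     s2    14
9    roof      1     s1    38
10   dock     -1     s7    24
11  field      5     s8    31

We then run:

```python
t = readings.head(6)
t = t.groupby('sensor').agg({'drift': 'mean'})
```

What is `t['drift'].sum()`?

3.66666666667

take first 6 rows:
    site  drift sensor  temp
0  tower      3     s8    -6
1  field      5     s4    31
2   roof     -2     s4     3
3  tower      0     s3    10
4   dock     -1     s4    31
5  field      0     s7    44
group by sensor, mean of drift:
           drift
sensor          
s3      0.000000
s4      0.666667
s7      0.000000
s8      3.000000
sum of column 'drift' → 3.66666666667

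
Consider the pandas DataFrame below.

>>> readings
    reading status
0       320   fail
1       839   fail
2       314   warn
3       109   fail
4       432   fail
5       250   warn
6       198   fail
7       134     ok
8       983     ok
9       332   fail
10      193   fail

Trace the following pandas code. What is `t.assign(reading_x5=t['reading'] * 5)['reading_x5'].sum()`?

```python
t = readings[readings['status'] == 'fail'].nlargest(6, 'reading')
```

filter rows where status == 'fail':
    reading status
0       320   fail
1       839   fail
3       109   fail
4       432   fail
6       198   fail
9       332   fail
10      193   fail
take 6 rows with largest reading:
    reading status
1       839   fail
4       432   fail
9       332   fail
0       320   fail
6       198   fail
10      193   fail
add column reading_x5 = t['reading'] * 5:
    reading status  reading_x5
1       839   fail        4195
4       432   fail        2160
9       332   fail        1660
0       320   fail        1600
6       198   fail         990
10      193   fail         965
The sum of column 'reading_x5' is 11570.

11570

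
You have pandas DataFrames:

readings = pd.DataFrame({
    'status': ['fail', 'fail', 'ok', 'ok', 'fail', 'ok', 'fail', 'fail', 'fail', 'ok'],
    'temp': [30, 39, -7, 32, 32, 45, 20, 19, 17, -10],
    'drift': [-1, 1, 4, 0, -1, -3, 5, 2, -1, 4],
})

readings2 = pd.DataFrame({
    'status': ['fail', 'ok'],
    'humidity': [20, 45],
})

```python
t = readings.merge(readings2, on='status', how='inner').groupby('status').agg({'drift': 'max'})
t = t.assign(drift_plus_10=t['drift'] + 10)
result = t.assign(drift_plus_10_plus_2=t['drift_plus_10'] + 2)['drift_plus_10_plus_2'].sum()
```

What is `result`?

merge on 'status' (how='inner') → 10 rows:
  status  temp  drift  humidity
0   fail    30     -1        20
1   fail    39      1        20
2     ok    -7      4        45
3     ok    32      0        45
4   fail    32     -1        20
5     ok    45     -3        45
6   fail    20      5        20
7   fail    19      2        20
8   fail    17     -1        20
9     ok   -10      4        45
group by status, max of drift:
        drift
status       
fail        5
ok          4
add column drift_plus_10 = t['drift'] + 10:
        drift  drift_plus_10
status                      
fail        5             15
ok          4             14
add column drift_plus_10_plus_2 = t['drift_plus_10'] + 2:
        drift  drift_plus_10  drift_plus_10_plus_2
status                                            
fail        5             15                    17
ok          4             14                    16

33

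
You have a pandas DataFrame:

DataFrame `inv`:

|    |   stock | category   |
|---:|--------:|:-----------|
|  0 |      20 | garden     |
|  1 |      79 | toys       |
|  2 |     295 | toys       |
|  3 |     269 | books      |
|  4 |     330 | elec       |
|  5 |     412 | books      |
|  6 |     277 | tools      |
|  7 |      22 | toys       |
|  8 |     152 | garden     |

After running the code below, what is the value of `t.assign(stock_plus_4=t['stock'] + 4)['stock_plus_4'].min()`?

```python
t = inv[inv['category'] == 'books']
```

273

filter rows where category == 'books':
   stock category
3    269    books
5    412    books
add column stock_plus_4 = t['stock'] + 4:
   stock category  stock_plus_4
3    269    books           273
5    412    books           416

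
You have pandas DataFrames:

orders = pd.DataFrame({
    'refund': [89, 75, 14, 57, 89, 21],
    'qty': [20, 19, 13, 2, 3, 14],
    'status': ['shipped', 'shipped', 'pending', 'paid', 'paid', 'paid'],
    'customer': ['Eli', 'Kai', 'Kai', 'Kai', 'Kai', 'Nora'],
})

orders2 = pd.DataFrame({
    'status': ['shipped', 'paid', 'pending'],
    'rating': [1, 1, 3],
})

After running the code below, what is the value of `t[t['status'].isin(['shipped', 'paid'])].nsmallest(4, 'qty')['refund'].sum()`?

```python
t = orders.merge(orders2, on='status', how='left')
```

merge on 'status' (how='left') → 6 rows:
   refund  qty   status customer  rating
0      89   20  shipped      Eli       1
1      75   19  shipped      Kai       1
2      14   13  pending      Kai       3
3      57    2     paid      Kai       1
4      89    3     paid      Kai       1
5      21   14     paid     Nora       1
filter rows where status in ['shipped', 'paid']:
   refund  qty   status customer  rating
0      89   20  shipped      Eli       1
1      75   19  shipped      Kai       1
3      57    2     paid      Kai       1
4      89    3     paid      Kai       1
5      21   14     paid     Nora       1
take 4 rows with smallest qty:
   refund  qty   status customer  rating
3      57    2     paid      Kai       1
4      89    3     paid      Kai       1
5      21   14     paid     Nora       1
1      75   19  shipped      Kai       1

242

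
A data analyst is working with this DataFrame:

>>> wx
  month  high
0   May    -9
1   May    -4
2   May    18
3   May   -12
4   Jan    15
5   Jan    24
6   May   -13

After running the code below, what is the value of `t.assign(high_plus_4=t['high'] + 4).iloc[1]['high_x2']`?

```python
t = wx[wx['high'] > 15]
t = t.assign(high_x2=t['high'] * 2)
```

48

filter rows where high > 15:
  month  high
2   May    18
5   Jan    24
add column high_x2 = t['high'] * 2:
  month  high  high_x2
2   May    18       36
5   Jan    24       48
add column high_plus_4 = t['high'] + 4:
  month  high  high_x2  high_plus_4
2   May    18       36           22
5   Jan    24       48           28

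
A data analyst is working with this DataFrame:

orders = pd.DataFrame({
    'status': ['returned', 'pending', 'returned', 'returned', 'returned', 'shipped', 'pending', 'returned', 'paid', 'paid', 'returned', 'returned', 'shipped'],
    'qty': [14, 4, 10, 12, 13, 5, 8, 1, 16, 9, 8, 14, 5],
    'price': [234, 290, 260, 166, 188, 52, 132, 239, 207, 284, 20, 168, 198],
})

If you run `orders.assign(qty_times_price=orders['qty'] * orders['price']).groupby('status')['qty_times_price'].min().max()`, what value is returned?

2556

add column qty_times_price = orders['qty'] * orders['price']:
      status  qty  price  qty_times_price
0   returned   14    234             3276
1    pending    4    290             1160
2   returned   10    260             2600
3   returned   12    166             1992
4   returned   13    188             2444
5    shipped    5     52              260
6    pending    8    132             1056
7   returned    1    239              239
8       paid   16    207             3312
9       paid    9    284             2556
10  returned    8     20              160
11  returned   14    168             2352
12   shipped    5    198              990
group by status, min of qty_times_price:
status
paid        2556
pending     1056
returned     160
shipped      260
Name: qty_times_price, dtype: int64
max of the resulting series → 2556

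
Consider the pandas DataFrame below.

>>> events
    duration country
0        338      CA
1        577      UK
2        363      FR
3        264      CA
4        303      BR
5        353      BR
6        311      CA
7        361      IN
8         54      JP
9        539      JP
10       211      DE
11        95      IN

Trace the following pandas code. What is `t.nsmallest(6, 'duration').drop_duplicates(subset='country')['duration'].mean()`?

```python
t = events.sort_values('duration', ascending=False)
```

185.4

sort by duration descending:
    duration country
1        577      UK
9        539      JP
2        363      FR
7        361      IN
5        353      BR
0        338      CA
6        311      CA
4        303      BR
3        264      CA
10       211      DE
11        95      IN
8         54      JP
take 6 rows with smallest duration:
    duration country
8         54      JP
11        95      IN
10       211      DE
3        264      CA
4        303      BR
6        311      CA
drop duplicate country (keep=first):
    duration country
8         54      JP
11        95      IN
10       211      DE
3        264      CA
4        303      BR
Taking the mean of column 'duration' gives 185.4.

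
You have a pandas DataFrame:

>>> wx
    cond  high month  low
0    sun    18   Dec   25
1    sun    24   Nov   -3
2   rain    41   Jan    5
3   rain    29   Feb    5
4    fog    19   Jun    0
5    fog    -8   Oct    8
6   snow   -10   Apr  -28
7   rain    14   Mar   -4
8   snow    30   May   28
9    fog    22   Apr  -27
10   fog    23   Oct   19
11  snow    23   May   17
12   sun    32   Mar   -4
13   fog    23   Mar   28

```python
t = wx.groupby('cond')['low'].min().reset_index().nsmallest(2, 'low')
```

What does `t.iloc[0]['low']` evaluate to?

group by cond, min of low:
cond
fog    -27
rain    -4
snow   -28
sun     -4
Name: low, dtype: int64
reset_index():
   cond  low
0   fog  -27
1  rain   -4
2  snow  -28
3   sun   -4
take 2 rows with smallest low:
   cond  low
2  snow  -28
0   fog  -27
So iloc[0]['low'] = -28.

-28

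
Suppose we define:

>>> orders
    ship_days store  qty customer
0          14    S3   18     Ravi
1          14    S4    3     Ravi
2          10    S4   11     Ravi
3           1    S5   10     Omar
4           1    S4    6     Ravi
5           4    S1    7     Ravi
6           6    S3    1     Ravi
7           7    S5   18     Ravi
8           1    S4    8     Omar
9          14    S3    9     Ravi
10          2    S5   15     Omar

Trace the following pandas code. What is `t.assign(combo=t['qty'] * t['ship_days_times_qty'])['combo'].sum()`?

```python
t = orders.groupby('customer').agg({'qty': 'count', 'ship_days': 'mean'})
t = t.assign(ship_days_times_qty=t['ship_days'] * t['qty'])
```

group by customer: count(qty), mean(ship_days):
          qty  ship_days
customer                
Omar        3   1.333333
Ravi        8   8.750000
add column ship_days_times_qty = t['ship_days'] * t['qty']:
          qty  ship_days  ship_days_times_qty
customer                                     
Omar        3   1.333333                  4.0
Ravi        8   8.750000                 70.0
add column combo = t['qty'] * t['ship_days_times_qty']:
          qty  ship_days  ship_days_times_qty  combo
customer                                            
Omar        3   1.333333                  4.0   12.0
Ravi        8   8.750000                 70.0  560.0
Taking the sum of column 'combo' gives 572.0.

572.0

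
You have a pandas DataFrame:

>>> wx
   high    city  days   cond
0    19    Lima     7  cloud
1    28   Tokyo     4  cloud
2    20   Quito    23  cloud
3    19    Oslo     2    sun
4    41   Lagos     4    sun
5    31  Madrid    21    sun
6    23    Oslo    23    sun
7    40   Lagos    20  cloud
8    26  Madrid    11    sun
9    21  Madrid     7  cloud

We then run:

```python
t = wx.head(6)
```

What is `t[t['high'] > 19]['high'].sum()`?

take first 6 rows:
   high    city  days   cond
0    19    Lima     7  cloud
1    28   Tokyo     4  cloud
2    20   Quito    23  cloud
3    19    Oslo     2    sun
4    41   Lagos     4    sun
5    31  Madrid    21    sun
filter rows where high > 19:
   high    city  days   cond
1    28   Tokyo     4  cloud
2    20   Quito    23  cloud
4    41   Lagos     4    sun
5    31  Madrid    21    sun
Then the sum of column 'high': 120

120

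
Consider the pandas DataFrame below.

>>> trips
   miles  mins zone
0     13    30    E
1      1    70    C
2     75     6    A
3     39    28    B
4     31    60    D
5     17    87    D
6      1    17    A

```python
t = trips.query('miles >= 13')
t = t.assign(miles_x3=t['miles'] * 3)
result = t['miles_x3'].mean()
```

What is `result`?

105.0

filter rows where miles >= 13:
   miles  mins zone
0     13    30    E
2     75     6    A
3     39    28    B
4     31    60    D
5     17    87    D
add column miles_x3 = t['miles'] * 3:
   miles  mins zone  miles_x3
0     13    30    E        39
2     75     6    A       225
3     39    28    B       117
4     31    60    D        93
5     17    87    D        51
The mean of column 'miles_x3' is 105.0.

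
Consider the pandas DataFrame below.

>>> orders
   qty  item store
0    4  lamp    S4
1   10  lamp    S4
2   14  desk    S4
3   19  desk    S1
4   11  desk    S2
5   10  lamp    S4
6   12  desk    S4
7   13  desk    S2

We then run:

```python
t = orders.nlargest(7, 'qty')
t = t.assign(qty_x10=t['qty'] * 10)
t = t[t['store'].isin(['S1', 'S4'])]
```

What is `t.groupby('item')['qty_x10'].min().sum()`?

take 7 rows with largest qty:
   qty  item store
3   19  desk    S1
2   14  desk    S4
7   13  desk    S2
6   12  desk    S4
4   11  desk    S2
1   10  lamp    S4
5   10  lamp    S4
add column qty_x10 = t['qty'] * 10:
   qty  item store  qty_x10
3   19  desk    S1      190
2   14  desk    S4      140
7   13  desk    S2      130
6   12  desk    S4      120
4   11  desk    S2      110
1   10  lamp    S4      100
5   10  lamp    S4      100
filter rows where store in ['S1', 'S4']:
   qty  item store  qty_x10
3   19  desk    S1      190
2   14  desk    S4      140
6   12  desk    S4      120
1   10  lamp    S4      100
5   10  lamp    S4      100
group by item, min of qty_x10:
item
desk    120
lamp    100
Name: qty_x10, dtype: int64
Then the sum of the resulting series: 220

220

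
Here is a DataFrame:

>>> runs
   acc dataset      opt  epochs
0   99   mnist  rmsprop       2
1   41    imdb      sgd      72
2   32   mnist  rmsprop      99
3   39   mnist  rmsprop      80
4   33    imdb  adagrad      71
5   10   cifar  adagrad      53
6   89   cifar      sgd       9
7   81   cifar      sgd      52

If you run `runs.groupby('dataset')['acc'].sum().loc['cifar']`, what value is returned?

180

group by dataset, sum of acc:
dataset
cifar    180
imdb      74
mnist    170
Name: acc, dtype: int64
Taking the value at index 'cifar' gives 180.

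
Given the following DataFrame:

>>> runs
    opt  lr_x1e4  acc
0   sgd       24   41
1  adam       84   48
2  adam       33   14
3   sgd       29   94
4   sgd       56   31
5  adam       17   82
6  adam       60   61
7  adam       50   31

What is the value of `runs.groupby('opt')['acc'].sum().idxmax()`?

group by opt, sum of acc:
opt
adam    236
sgd     166
Name: acc, dtype: int64
Taking the label with the largest value gives adam.

adam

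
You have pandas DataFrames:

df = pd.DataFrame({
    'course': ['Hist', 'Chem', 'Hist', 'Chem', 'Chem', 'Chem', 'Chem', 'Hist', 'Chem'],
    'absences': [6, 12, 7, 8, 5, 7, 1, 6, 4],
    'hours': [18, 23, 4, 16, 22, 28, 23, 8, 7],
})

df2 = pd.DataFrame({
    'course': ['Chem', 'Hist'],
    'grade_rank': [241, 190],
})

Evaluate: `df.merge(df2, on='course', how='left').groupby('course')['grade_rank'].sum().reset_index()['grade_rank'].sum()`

merge on 'course' (how='left') → 9 rows:
  course  absences  hours  grade_rank
0   Hist         6     18         190
1   Chem        12     23         241
2   Hist         7      4         190
3   Chem         8     16         241
4   Chem         5     22         241
5   Chem         7     28         241
6   Chem         1     23         241
7   Hist         6      8         190
8   Chem         4      7         241
group by course, sum of grade_rank:
course
Chem    1446
Hist     570
Name: grade_rank, dtype: int64
reset_index():
  course  grade_rank
0   Chem        1446
1   Hist         570
Reading off the sum of column 'grade_rank', we get 2016.

2016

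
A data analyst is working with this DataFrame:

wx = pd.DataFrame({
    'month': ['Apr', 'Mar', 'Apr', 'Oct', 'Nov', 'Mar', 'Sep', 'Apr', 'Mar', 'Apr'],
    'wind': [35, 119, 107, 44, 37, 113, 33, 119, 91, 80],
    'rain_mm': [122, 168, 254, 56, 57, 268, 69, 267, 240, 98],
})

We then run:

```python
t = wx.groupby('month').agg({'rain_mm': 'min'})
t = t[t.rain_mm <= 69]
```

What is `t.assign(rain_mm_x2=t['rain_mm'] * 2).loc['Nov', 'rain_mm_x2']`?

114

group by month, min of rain_mm:
       rain_mm
month         
Apr         98
Mar        168
Nov         57
Oct         56
Sep         69
filter rows where rain_mm <= 69:
       rain_mm
month         
Nov         57
Oct         56
Sep         69
add column rain_mm_x2 = t['rain_mm'] * 2:
       rain_mm  rain_mm_x2
month                     
Nov         57         114
Oct         56         112
Sep         69         138
The value at row 'Nov', column 'rain_mm_x2' is 114.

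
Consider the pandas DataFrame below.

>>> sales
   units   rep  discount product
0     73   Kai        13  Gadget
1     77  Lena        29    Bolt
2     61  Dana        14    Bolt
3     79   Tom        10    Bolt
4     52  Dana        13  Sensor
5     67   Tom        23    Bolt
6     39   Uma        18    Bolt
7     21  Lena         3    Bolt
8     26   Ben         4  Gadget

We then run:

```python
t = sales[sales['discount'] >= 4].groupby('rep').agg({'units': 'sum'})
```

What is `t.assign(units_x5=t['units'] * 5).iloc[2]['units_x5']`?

365

filter rows where discount >= 4:
   units   rep  discount product
0     73   Kai        13  Gadget
1     77  Lena        29    Bolt
2     61  Dana        14    Bolt
3     79   Tom        10    Bolt
4     52  Dana        13  Sensor
5     67   Tom        23    Bolt
6     39   Uma        18    Bolt
8     26   Ben         4  Gadget
group by rep, sum of units:
      units
rep        
Ben      26
Dana    113
Kai      73
Lena     77
Tom     146
Uma      39
add column units_x5 = t['units'] * 5:
      units  units_x5
rep                  
Ben      26       130
Dana    113       565
Kai      73       365
Lena     77       385
Tom     146       730
Uma      39       195
Finally, value at position 2, column 'units_x5' = 365.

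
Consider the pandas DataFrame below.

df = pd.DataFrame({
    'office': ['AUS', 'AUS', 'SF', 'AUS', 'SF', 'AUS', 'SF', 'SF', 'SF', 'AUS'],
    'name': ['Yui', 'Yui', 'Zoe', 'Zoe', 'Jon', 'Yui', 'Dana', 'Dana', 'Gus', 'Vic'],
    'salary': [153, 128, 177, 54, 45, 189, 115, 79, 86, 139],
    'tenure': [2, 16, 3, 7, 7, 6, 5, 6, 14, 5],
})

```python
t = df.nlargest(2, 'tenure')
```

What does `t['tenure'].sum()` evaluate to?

take 2 rows with largest tenure:
  office name  salary  tenure
1    AUS  Yui     128      16
8     SF  Gus      86      14
sum of column 'tenure' → 30

30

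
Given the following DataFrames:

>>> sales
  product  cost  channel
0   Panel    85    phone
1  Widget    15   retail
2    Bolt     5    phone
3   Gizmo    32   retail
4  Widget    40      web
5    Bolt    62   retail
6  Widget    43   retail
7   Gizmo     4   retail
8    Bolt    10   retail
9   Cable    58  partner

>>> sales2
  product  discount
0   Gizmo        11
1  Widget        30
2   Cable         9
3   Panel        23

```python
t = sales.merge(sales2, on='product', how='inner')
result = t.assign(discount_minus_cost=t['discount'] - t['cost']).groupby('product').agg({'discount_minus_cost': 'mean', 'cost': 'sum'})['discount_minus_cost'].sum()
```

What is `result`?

merge on 'product' (how='inner') → 7 rows:
  product  cost  channel  discount
0   Panel    85    phone        23
1  Widget    15   retail        30
2   Gizmo    32   retail        11
3  Widget    40      web        30
4  Widget    43   retail        30
5   Gizmo     4   retail        11
6   Cable    58  partner         9
add column discount_minus_cost = t['discount'] - t['cost']:
  product  cost  channel  discount  discount_minus_cost
0   Panel    85    phone        23                  -62
1  Widget    15   retail        30                   15
2   Gizmo    32   retail        11                  -21
3  Widget    40      web        30                  -10
4  Widget    43   retail        30                  -13
5   Gizmo     4   retail        11                    7
6   Cable    58  partner         9                  -49
group by product: mean(discount_minus_cost), sum(cost):
         discount_minus_cost  cost
product                           
Cable             -49.000000    58
Gizmo              -7.000000    36
Panel             -62.000000    85
Widget             -2.666667    98

-120.666666667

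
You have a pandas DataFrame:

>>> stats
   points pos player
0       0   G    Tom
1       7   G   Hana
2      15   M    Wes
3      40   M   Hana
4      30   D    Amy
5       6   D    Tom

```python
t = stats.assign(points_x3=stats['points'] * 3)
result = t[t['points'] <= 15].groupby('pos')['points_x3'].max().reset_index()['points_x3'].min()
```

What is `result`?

add column points_x3 = stats['points'] * 3:
   points pos player  points_x3
0       0   G    Tom          0
1       7   G   Hana         21
2      15   M    Wes         45
3      40   M   Hana        120
4      30   D    Amy         90
5       6   D    Tom         18
filter rows where points <= 15:
   points pos player  points_x3
0       0   G    Tom          0
1       7   G   Hana         21
2      15   M    Wes         45
5       6   D    Tom         18
group by pos, max of points_x3:
pos
D    18
G    21
M    45
Name: points_x3, dtype: int64
reset_index():
  pos  points_x3
0   D         18
1   G         21
2   M         45
Finally, min of column 'points_x3' = 18.

18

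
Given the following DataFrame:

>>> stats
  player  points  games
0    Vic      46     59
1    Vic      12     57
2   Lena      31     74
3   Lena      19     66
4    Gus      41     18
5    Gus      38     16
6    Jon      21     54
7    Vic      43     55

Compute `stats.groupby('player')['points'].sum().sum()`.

251

group by player, sum of points:
player
Gus      79
Jon      21
Lena     50
Vic     101
Name: points, dtype: int64
The sum of the resulting series is 251.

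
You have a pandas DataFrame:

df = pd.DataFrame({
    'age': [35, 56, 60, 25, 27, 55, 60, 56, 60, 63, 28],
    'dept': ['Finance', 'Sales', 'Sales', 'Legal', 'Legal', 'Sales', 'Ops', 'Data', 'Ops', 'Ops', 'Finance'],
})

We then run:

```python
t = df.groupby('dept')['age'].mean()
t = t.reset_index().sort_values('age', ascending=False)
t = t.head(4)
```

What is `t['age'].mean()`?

51.375

group by dept, mean of age:
dept
Data       56.0
Finance    31.5
Legal      26.0
Ops        61.0
Sales      57.0
Name: age, dtype: float64
reset_index():
      dept   age
0     Data  56.0
1  Finance  31.5
2    Legal  26.0
3      Ops  61.0
4    Sales  57.0
sort by age descending:
      dept   age
3      Ops  61.0
4    Sales  57.0
0     Data  56.0
1  Finance  31.5
2    Legal  26.0
take first 4 rows:
      dept   age
3      Ops  61.0
4    Sales  57.0
0     Data  56.0
1  Finance  31.5
Finally, mean of column 'age' = 51.375.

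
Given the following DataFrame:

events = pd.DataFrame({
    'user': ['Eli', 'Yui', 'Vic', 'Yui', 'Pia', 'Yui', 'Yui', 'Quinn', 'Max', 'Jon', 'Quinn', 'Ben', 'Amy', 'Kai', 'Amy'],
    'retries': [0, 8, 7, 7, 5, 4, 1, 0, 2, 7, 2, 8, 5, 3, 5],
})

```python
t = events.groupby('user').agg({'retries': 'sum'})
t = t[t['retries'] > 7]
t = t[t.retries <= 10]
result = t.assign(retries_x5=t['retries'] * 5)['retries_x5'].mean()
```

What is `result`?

group by user, sum of retries:
       retries
user          
Amy         10
Ben          8
Eli          0
Jon          7
Kai          3
Max          2
Pia          5
Quinn        2
Vic          7
Yui         20
filter rows where retries > 7:
      retries
user         
Amy        10
Ben         8
Yui        20
filter rows where retries <= 10:
      retries
user         
Amy        10
Ben         8
add column retries_x5 = t['retries'] * 5:
      retries  retries_x5
user                     
Amy        10          50
Ben         8          40
Hence 45.0.

45.0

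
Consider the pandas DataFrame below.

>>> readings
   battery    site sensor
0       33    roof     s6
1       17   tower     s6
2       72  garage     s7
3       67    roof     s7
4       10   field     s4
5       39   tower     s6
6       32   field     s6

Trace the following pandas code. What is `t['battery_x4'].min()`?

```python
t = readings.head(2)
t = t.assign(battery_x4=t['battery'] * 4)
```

take first 2 rows:
   battery   site sensor
0       33   roof     s6
1       17  tower     s6
add column battery_x4 = t['battery'] * 4:
   battery   site sensor  battery_x4
0       33   roof     s6         132
1       17  tower     s6          68
So min() = 68.

68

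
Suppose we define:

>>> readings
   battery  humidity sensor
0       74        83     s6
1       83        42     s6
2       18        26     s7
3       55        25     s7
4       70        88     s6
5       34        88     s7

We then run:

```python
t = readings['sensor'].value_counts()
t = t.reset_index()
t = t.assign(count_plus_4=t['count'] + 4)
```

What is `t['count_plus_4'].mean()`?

7.0

value_counts of sensor:
sensor
s6    3
s7    3
Name: count, dtype: int64
reset_index():
  sensor  count
0     s6      3
1     s7      3
add column count_plus_4 = t['count'] + 4:
  sensor  count  count_plus_4
0     s6      3             7
1     s7      3             7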